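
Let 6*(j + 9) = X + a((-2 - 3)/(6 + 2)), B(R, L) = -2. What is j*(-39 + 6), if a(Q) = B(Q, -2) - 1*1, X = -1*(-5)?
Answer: 286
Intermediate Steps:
X = 5
a(Q) = -3 (a(Q) = -2 - 1*1 = -2 - 1 = -3)
j = -26/3 (j = -9 + (5 - 3)/6 = -9 + (1/6)*2 = -9 + 1/3 = -26/3 ≈ -8.6667)
j*(-39 + 6) = -26*(-39 + 6)/3 = -26/3*(-33) = 286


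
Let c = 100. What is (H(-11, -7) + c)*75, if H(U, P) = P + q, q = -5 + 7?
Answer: 7125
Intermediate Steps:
q = 2
H(U, P) = 2 + P (H(U, P) = P + 2 = 2 + P)
(H(-11, -7) + c)*75 = ((2 - 7) + 100)*75 = (-5 + 100)*75 = 95*75 = 7125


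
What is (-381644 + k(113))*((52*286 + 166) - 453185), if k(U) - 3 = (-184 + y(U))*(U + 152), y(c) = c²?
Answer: -1294016339448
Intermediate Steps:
k(U) = 3 + (-184 + U²)*(152 + U) (k(U) = 3 + (-184 + U²)*(U + 152) = 3 + (-184 + U²)*(152 + U))
(-381644 + k(113))*((52*286 + 166) - 453185) = (-381644 + (-27965 + 113³ - 184*113 + 152*113²))*((52*286 + 166) - 453185) = (-381644 + (-27965 + 1442897 - 20792 + 152*12769))*((14872 + 166) - 453185) = (-381644 + (-27965 + 1442897 - 20792 + 1940888))*(15038 - 453185) = (-381644 + 3335028)*(-438147) = 2953384*(-438147) = -1294016339448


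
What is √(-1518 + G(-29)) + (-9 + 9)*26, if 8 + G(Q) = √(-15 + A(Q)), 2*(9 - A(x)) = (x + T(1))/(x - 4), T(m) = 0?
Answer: √(-6647256 + 330*I*√1122)/66 ≈ 0.03248 + 39.064*I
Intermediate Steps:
A(x) = 9 - x/(2*(-4 + x)) (A(x) = 9 - (x + 0)/(2*(x - 4)) = 9 - x/(2*(-4 + x)))
G(Q) = -8 + √(-15 + (-72 + 17*Q)/(2*(-4 + Q)))
√(-1518 + G(-29)) + (-9 + 9)*26 = √(-1518 + (-8 + √2*√((48 - 13*(-29))/(-4 - 29))/2)) + (-9 + 9)*26 = √(-1518 + (-8 + √2*√((48 + 377)/(-33))/2)) + 0*26 = √(-1518 + (-8 + √2*√(-1/33*425)/2)) + 0 = √(-1518 + (-8 + √2*√(-425/33)/2)) + 0 = √(-1518 + (-8 + √2*(5*I*√561/33)/2)) + 0 = √(-1518 + (-8 + 5*I*√1122/66)) + 0 = √(-1526 + 5*I*√1122/66) + 0 = √(-1526 + 5*I*√1122/66)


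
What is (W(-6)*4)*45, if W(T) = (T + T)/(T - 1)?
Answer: 2160/7 ≈ 308.57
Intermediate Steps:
W(T) = 2*T/(-1 + T) (W(T) = (2*T)/(-1 + T) = 2*T/(-1 + T))
(W(-6)*4)*45 = ((2*(-6)/(-1 - 6))*4)*45 = ((2*(-6)/(-7))*4)*45 = ((2*(-6)*(-1/7))*4)*45 = ((12/7)*4)*45 = (48/7)*45 = 2160/7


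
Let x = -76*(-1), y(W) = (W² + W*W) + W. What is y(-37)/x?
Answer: 2701/76 ≈ 35.539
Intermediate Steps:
y(W) = W + 2*W² (y(W) = (W² + W²) + W = 2*W² + W = W + 2*W²)
x = 76
y(-37)/x = -37*(1 + 2*(-37))/76 = -37*(1 - 74)*(1/76) = -37*(-73)*(1/76) = 2701*(1/76) = 2701/76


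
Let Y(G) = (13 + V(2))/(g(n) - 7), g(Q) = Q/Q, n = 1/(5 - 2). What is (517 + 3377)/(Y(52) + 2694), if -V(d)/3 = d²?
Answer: 23364/16163 ≈ 1.4455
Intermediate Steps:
n = ⅓ (n = 1/3 = ⅓ ≈ 0.33333)
g(Q) = 1
V(d) = -3*d²
Y(G) = -⅙ (Y(G) = (13 - 3*2²)/(1 - 7) = (13 - 3*4)/(-6) = (13 - 12)*(-⅙) = 1*(-⅙) = -⅙)
(517 + 3377)/(Y(52) + 2694) = (517 + 3377)/(-⅙ + 2694) = 3894/(16163/6) = 3894*(6/16163) = 23364/16163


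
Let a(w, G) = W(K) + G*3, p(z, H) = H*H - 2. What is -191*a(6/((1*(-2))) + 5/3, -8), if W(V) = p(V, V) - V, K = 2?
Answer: 4584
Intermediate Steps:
p(z, H) = -2 + H² (p(z, H) = H² - 2 = -2 + H²)
W(V) = -2 + V² - V (W(V) = (-2 + V²) - V = -2 + V² - V)
a(w, G) = 3*G (a(w, G) = (-2 + 2² - 1*2) + G*3 = (-2 + 4 - 2) + 3*G = 0 + 3*G = 3*G)
-191*a(6/((1*(-2))) + 5/3, -8) = -573*(-8) = -191*(-24) = 4584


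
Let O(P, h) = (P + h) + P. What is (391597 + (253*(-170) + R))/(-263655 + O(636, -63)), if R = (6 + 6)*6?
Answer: -348659/262446 ≈ -1.3285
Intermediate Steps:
R = 72 (R = 12*6 = 72)
O(P, h) = h + 2*P
(391597 + (253*(-170) + R))/(-263655 + O(636, -63)) = (391597 + (253*(-170) + 72))/(-263655 + (-63 + 2*636)) = (391597 + (-43010 + 72))/(-263655 + (-63 + 1272)) = (391597 - 42938)/(-263655 + 1209) = 348659/(-262446) = 348659*(-1/262446) = -348659/262446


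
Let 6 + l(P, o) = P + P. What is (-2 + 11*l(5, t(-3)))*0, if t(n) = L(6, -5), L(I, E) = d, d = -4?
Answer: 0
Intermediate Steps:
L(I, E) = -4
t(n) = -4
l(P, o) = -6 + 2*P (l(P, o) = -6 + (P + P) = -6 + 2*P)
(-2 + 11*l(5, t(-3)))*0 = (-2 + 11*(-6 + 2*5))*0 = (-2 + 11*(-6 + 10))*0 = (-2 + 11*4)*0 = (-2 + 44)*0 = 42*0 = 0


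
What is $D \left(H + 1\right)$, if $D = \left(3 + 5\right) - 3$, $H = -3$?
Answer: $-10$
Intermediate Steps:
$D = 5$ ($D = 8 - 3 = 5$)
$D \left(H + 1\right) = 5 \left(-3 + 1\right) = 5 \left(-2\right) = -10$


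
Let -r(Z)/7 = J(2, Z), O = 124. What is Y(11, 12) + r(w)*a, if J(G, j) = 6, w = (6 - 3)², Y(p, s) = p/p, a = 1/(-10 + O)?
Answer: 12/19 ≈ 0.63158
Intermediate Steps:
a = 1/114 (a = 1/(-10 + 124) = 1/114 ≈ 0.0087719)
Y(p, s) = 1
w = 9 (w = 3² = 9)
r(Z) = -42 (r(Z) = -7*6 = -42)
Y(11, 12) + r(w)*a = 1 - 42*1/114 = 1 - 7/19 = 12/19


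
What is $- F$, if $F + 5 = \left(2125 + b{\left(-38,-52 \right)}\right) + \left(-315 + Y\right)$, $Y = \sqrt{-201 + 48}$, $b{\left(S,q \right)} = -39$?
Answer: $-1766 - 3 i \sqrt{17} \approx -1766.0 - 12.369 i$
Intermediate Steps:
$Y = 3 i \sqrt{17}$ ($Y = \sqrt{-153} = 3 i \sqrt{17} \approx 12.369 i$)
$F = 1766 + 3 i \sqrt{17}$ ($F = -5 + \left(\left(2125 - 39\right) - \left(315 - 3 i \sqrt{17}\right)\right) = -5 + \left(2086 - \left(315 - 3 i \sqrt{17}\right)\right) = -5 + \left(1771 + 3 i \sqrt{17}\right) = 1766 + 3 i \sqrt{17} \approx 1766.0 + 12.369 i$)
$- F = - (1766 + 3 i \sqrt{17}) = -1766 - 3 i \sqrt{17}$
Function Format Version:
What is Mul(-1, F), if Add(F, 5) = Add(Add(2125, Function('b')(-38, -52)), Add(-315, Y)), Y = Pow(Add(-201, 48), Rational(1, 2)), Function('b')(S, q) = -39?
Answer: Add(-1766, Mul(-3, I, Pow(17, Rational(1, 2)))) ≈ Add(-1766.0, Mul(-12.369, I))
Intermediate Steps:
Y = Mul(3, I, Pow(17, Rational(1, 2))) (Y = Pow(-153, Rational(1, 2)) = Mul(3, I, Pow(17, Rational(1, 2))) ≈ Mul(12.369, I))
F = Add(1766, Mul(3, I, Pow(17, Rational(1, 2)))) (F = Add(-5, Add(Add(2125, -39), Add(-315, Mul(3, I, Pow(17, Rational(1, 2)))))) = Add(-5, Add(2086, Add(-315, Mul(3, I, Pow(17, Rational(1, 2)))))) = Add(-5, Add(1771, Mul(3, I, Pow(17, Rational(1, 2))))) = Add(1766, Mul(3, I, Pow(17, Rational(1, 2)))) ≈ Add(1766.0, Mul(12.369, I)))
Mul(-1, F) = Mul(-1, Add(1766, Mul(3, I, Pow(17, Rational(1, 2))))) = Add(-1766, Mul(-3, I, Pow(17, Rational(1, 2))))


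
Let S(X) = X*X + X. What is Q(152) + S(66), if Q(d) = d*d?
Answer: 27526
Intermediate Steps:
Q(d) = d²
S(X) = X + X² (S(X) = X² + X = X + X²)
Q(152) + S(66) = 152² + 66*(1 + 66) = 23104 + 66*67 = 23104 + 4422 = 27526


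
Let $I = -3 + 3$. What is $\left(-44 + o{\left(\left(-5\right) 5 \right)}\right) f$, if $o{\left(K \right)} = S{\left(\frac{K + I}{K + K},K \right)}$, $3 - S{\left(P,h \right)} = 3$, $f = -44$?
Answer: $1936$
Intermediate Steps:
$I = 0$
$S{\left(P,h \right)} = 0$ ($S{\left(P,h \right)} = 3 - 3 = 0$)
$o{\left(K \right)} = 0$
$\left(-44 + o{\left(\left(-5\right) 5 \right)}\right) f = \left(-44 + 0\right) \left(-44\right) = \left(-44\right) \left(-44\right) = 1936$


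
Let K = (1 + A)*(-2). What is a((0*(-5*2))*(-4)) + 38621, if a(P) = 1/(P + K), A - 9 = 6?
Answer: 1235871/32 ≈ 38621.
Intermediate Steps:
A = 15 (A = 9 + 6 = 15)
K = -32 (K = (1 + 15)*(-2) = 16*(-2) = -32)
a(P) = 1/(-32 + P) (a(P) = 1/(P - 32) = 1/(-32 + P))
a((0*(-5*2))*(-4)) + 38621 = 1/(-32 + (0*(-5*2))*(-4)) + 38621 = 1/(-32 + (0*(-10))*(-4)) + 38621 = 1/(-32 + 0*(-4)) + 38621 = 1/(-32 + 0) + 38621 = 1/(-32) + 38621 = -1/32 + 38621 = 1235871/32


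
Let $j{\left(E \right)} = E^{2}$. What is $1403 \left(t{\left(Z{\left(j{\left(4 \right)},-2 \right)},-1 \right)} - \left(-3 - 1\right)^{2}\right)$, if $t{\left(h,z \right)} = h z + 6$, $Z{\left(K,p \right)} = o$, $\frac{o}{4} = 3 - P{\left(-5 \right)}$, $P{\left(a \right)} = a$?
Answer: $-58926$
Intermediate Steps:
$o = 32$ ($o = 4 \left(3 - -5\right) = 4 \left(3 + 5\right) = 4 \cdot 8 = 32$)
$Z{\left(K,p \right)} = 32$
$t{\left(h,z \right)} = 6 + h z$
$1403 \left(t{\left(Z{\left(j{\left(4 \right)},-2 \right)},-1 \right)} - \left(-3 - 1\right)^{2}\right) = 1403 \left(\left(6 + 32 \left(-1\right)\right) - \left(-3 - 1\right)^{2}\right) = 1403 \left(\left(6 - 32\right) - \left(-4\right)^{2}\right) = 1403 \left(-26 - 16\right) = 1403 \left(-42\right) = -58926$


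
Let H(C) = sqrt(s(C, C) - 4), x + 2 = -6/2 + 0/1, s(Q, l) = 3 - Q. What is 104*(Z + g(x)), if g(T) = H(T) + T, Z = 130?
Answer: 13208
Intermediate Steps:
x = -5 (x = -2 + (-6/2 + 0/1) = -2 + (-6*1/2 + 0*1) = -2 + (-3 + 0) = -2 - 3 = -5)
H(C) = sqrt(-1 - C) (H(C) = sqrt((3 - C) - 4) = sqrt(-1 - C))
g(T) = T + sqrt(-1 - T) (g(T) = sqrt(-1 - T) + T = T + sqrt(-1 - T))
104*(Z + g(x)) = 104*(130 + (-5 + sqrt(-1 - 1*(-5)))) = 104*(130 + (-5 + sqrt(-1 + 5))) = 104*(130 + (-5 + sqrt(4))) = 104*(130 + (-5 + 2)) = 104*(130 - 3) = 104*127 = 13208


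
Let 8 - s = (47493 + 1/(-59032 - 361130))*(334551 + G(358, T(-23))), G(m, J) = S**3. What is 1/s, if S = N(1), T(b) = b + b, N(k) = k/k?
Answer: -210081/3337951405841092 ≈ -6.2937e-11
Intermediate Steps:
N(k) = 1
T(b) = 2*b
S = 1
G(m, J) = 1 (G(m, J) = 1**3 = 1)
s = -3337951405841092/210081 (s = 8 - (47493 + 1/(-59032 - 361130))*(334551 + 1) = 8 - (47493 + 1/(-420162))*334552 = 8 - (47493 - 1/420162)*334552 = 8 - 19954753865*334552/420162 = 8 - 1*3337951407521740/210081 = 8 - 3337951407521740/210081 = -3337951405841092/210081 ≈ -1.5889e+10)
1/s = 1/(-3337951405841092/210081) = -210081/3337951405841092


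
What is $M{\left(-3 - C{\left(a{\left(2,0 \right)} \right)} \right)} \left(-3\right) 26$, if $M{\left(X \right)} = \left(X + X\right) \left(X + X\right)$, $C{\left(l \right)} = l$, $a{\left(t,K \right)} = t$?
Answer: $-7800$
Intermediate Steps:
$M{\left(X \right)} = 4 X^{2}$ ($M{\left(X \right)} = 2 X 2 X = 4 X^{2}$)
$M{\left(-3 - C{\left(a{\left(2,0 \right)} \right)} \right)} \left(-3\right) 26 = 4 \left(-3 - 2\right)^{2} \left(-3\right) 26 = 4 \left(-5\right)^{2} \left(-3\right) 26 = 4 \cdot 25 \left(-3\right) 26 = 100 \left(-3\right) 26 = \left(-300\right) 26 = -7800$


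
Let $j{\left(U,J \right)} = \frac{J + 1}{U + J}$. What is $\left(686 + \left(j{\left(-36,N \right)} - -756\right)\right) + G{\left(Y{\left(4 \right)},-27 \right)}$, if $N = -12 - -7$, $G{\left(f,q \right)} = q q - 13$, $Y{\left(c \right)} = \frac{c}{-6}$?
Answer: $\frac{88482}{41} \approx 2158.1$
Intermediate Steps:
$Y{\left(c \right)} = - \frac{c}{6}$ ($Y{\left(c \right)} = c \left(- \frac{1}{6}\right) = - \frac{c}{6}$)
$G{\left(f,q \right)} = -13 + q^{2}$ ($G{\left(f,q \right)} = q^{2} - 13 = -13 + q^{2}$)
$N = -5$ ($N = -12 + 7 = -5$)
$j{\left(U,J \right)} = \frac{1 + J}{J + U}$
$\left(686 + \left(j{\left(-36,N \right)} - -756\right)\right) + G{\left(Y{\left(4 \right)},-27 \right)} = \left(686 + \left(\frac{1 - 5}{-5 - 36} - -756\right)\right) - \left(13 - \left(-27\right)^{2}\right) = \left(686 + \left(\frac{1}{-41} \left(-4\right) + 756\right)\right) + \left(-13 + 729\right) = \left(686 + \left(\left(- \frac{1}{41}\right) \left(-4\right) + 756\right)\right) + 716 = \left(686 + \left(\frac{4}{41} + 756\right)\right) + 716 = \left(686 + \frac{31000}{41}\right) + 716 = \frac{59126}{41} + 716 = \frac{88482}{41}$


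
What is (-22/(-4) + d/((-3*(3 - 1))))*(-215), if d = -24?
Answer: -4085/2 ≈ -2042.5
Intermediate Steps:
(-22/(-4) + d/((-3*(3 - 1))))*(-215) = (-22/(-4) - 24*(-1/(3*(3 - 1))))*(-215) = (-22*(-1/4) - 24/((-3*2)))*(-215) = (11/2 - 24/(-6))*(-215) = (11/2 - 24*(-1/6))*(-215) = (11/2 + 4)*(-215) = (19/2)*(-215) = -4085/2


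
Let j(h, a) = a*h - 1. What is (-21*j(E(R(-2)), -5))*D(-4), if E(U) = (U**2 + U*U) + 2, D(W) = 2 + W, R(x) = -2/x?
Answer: -882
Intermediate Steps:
E(U) = 2 + 2*U**2 (E(U) = (U**2 + U**2) + 2 = 2*U**2 + 2 = 2 + 2*U**2)
j(h, a) = -1 + a*h
(-21*j(E(R(-2)), -5))*D(-4) = (-21*(-1 - 5*(2 + 2*(-2/(-2))**2)))*(2 - 4) = -21*(-1 - 5*(2 + 2*(-2*(-1/2))**2))*(-2) = -21*(-1 - 5*(2 + 2*1**2))*(-2) = -21*(-1 - 5*(2 + 2*1))*(-2) = -21*(-1 - 5*(2 + 2))*(-2) = -21*(-1 - 5*4)*(-2) = -21*(-1 - 20)*(-2) = -21*(-21)*(-2) = 441*(-2) = -882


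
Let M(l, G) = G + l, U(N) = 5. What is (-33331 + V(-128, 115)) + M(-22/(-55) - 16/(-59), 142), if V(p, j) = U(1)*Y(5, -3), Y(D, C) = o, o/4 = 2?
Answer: -9778757/295 ≈ -33148.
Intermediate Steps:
o = 8 (o = 4*2 = 8)
Y(D, C) = 8
V(p, j) = 40 (V(p, j) = 5*8 = 40)
(-33331 + V(-128, 115)) + M(-22/(-55) - 16/(-59), 142) = (-33331 + 40) + (142 + (-22/(-55) - 16/(-59))) = -33291 + (142 + (-22*(-1/55) - 16*(-1/59))) = -33291 + (142 + (⅖ + 16/59)) = -33291 + (142 + 198/295) = -33291 + 42088/295 = -9778757/295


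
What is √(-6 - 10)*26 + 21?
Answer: 21 + 104*I ≈ 21.0 + 104.0*I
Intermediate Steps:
√(-6 - 10)*26 + 21 = √(-16)*26 + 21 = (4*I)*26 + 21 = 104*I + 21 = 21 + 104*I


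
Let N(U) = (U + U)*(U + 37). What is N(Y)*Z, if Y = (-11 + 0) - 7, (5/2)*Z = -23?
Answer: 31464/5 ≈ 6292.8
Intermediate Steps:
Z = -46/5 (Z = (⅖)*(-23) = -46/5 ≈ -9.2000)
Y = -18 (Y = -11 - 7 = -18)
N(U) = 2*U*(37 + U) (N(U) = (2*U)*(37 + U) = 2*U*(37 + U))
N(Y)*Z = (2*(-18)*(37 - 18))*(-46/5) = (2*(-18)*19)*(-46/5) = -684*(-46/5) = 31464/5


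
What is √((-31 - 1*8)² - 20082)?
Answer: I*√18561 ≈ 136.24*I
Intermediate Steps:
√((-31 - 1*8)² - 20082) = √((-31 - 8)² - 20082) = √((-39)² - 20082) = √(1521 - 20082) = √(-18561) = I*√18561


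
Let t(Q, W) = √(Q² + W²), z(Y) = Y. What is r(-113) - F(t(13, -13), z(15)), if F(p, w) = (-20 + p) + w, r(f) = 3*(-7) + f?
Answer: -129 - 13*√2 ≈ -147.38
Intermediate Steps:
r(f) = -21 + f
F(p, w) = -20 + p + w
r(-113) - F(t(13, -13), z(15)) = (-21 - 113) - (-20 + √(13² + (-13)²) + 15) = -134 - (-20 + √(169 + 169) + 15) = -134 - (-20 + √338 + 15) = -134 - (-20 + 13*√2 + 15) = -134 - (-5 + 13*√2) = -134 + (5 - 13*√2) = -129 - 13*√2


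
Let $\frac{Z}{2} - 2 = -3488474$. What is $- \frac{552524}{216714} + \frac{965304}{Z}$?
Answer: $- \frac{28223082623}{10500010014} \approx -2.6879$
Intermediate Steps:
$Z = -6976944$ ($Z = 4 + 2 \left(-3488474\right) = 4 - 6976948 = -6976944$)
$- \frac{552524}{216714} + \frac{965304}{Z} = - \frac{552524}{216714} + \frac{965304}{-6976944} = \left(-552524\right) \frac{1}{216714} + 965304 \left(- \frac{1}{6976944}\right) = - \frac{276262}{108357} - \frac{13407}{96902} = - \frac{28223082623}{10500010014}$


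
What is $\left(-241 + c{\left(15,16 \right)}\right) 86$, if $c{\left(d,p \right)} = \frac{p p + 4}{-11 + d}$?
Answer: $-15136$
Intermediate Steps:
$c{\left(d,p \right)} = \frac{4 + p^{2}}{-11 + d}$ ($c{\left(d,p \right)} = \frac{p^{2} + 4}{-11 + d} = \frac{4 + p^{2}}{-11 + d}$)
$\left(-241 + c{\left(15,16 \right)}\right) 86 = \left(-241 + \frac{4 + 16^{2}}{-11 + 15}\right) 86 = \left(-241 + \frac{4 + 256}{4}\right) 86 = \left(-241 + \frac{1}{4} \cdot 260\right) 86 = \left(-241 + 65\right) 86 = \left(-176\right) 86 = -15136$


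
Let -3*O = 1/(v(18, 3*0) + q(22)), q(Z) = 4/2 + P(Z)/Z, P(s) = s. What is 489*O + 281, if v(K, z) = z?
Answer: 680/3 ≈ 226.67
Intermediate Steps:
q(Z) = 3 (q(Z) = 4/2 + Z/Z = 4*(½) + 1 = 2 + 1 = 3)
O = -⅑ (O = -1/(3*(3*0 + 3)) = -1/(3*(0 + 3)) = -⅓/3 = -⅓*⅓ = -⅑ ≈ -0.11111)
489*O + 281 = 489*(-⅑) + 281 = -163/3 + 281 = 680/3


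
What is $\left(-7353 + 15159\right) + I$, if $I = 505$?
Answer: $8311$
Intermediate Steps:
$\left(-7353 + 15159\right) + I = \left(-7353 + 15159\right) + 505 = 7806 + 505 = 8311$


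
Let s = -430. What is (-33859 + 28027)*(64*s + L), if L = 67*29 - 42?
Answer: 149410008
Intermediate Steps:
L = 1901 (L = 1943 - 42 = 1901)
(-33859 + 28027)*(64*s + L) = (-33859 + 28027)*(64*(-430) + 1901) = -5832*(-27520 + 1901) = -5832*(-25619) = 149410008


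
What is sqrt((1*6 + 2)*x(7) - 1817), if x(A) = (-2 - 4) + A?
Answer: 3*I*sqrt(201) ≈ 42.532*I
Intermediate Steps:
x(A) = -6 + A
sqrt((1*6 + 2)*x(7) - 1817) = sqrt((1*6 + 2)*(-6 + 7) - 1817) = sqrt((6 + 2)*1 - 1817) = sqrt(8*1 - 1817) = sqrt(8 - 1817) = sqrt(-1809) = 3*I*sqrt(201)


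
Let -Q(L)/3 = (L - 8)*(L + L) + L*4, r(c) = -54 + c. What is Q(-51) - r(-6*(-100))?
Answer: -17988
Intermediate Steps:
Q(L) = -12*L - 6*L*(-8 + L) (Q(L) = -3*((L - 8)*(L + L) + L*4) = -3*((-8 + L)*(2*L) + 4*L) = -3*(2*L*(-8 + L) + 4*L) = -3*(4*L + 2*L*(-8 + L)) = -12*L - 6*L*(-8 + L))
Q(-51) - r(-6*(-100)) = 6*(-51)*(6 - 1*(-51)) - (-54 - 6*(-100)) = 6*(-51)*(6 + 51) - (-54 + 600) = 6*(-51)*57 - 1*546 = -17442 - 546 = -17988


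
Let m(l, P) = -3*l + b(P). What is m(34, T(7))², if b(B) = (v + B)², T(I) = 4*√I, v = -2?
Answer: 1988 - 448*√7 ≈ 802.70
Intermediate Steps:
b(B) = (-2 + B)²
m(l, P) = (-2 + P)² - 3*l (m(l, P) = -3*l + (-2 + P)² = (-2 + P)² - 3*l)
m(34, T(7))² = ((-2 + 4*√7)² - 3*34)² = ((-2 + 4*√7)² - 102)² = (-102 + (-2 + 4*√7)²)²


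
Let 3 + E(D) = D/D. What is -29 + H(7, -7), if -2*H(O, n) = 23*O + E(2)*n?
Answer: -233/2 ≈ -116.50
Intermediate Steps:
E(D) = -2 (E(D) = -3 + D/D = -3 + 1 = -2)
H(O, n) = n - 23*O/2 (H(O, n) = -(23*O - 2*n)/2 = -(-2*n + 23*O)/2 = n - 23*O/2)
-29 + H(7, -7) = -29 + (-7 - 23/2*7) = -29 + (-7 - 161/2) = -29 - 175/2 = -233/2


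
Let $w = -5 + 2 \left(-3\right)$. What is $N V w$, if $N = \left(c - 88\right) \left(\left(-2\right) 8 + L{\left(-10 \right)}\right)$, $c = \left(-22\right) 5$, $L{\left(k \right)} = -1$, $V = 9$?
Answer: $-333234$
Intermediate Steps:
$c = -110$
$N = 3366$ ($N = \left(-110 - 88\right) \left(\left(-2\right) 8 - 1\right) = - 198 \left(-16 - 1\right) = \left(-198\right) \left(-17\right) = 3366$)
$w = -11$ ($w = -5 - 6 = -11$)
$N V w = 3366 \cdot 9 \left(-11\right) = 30294 \left(-11\right) = -333234$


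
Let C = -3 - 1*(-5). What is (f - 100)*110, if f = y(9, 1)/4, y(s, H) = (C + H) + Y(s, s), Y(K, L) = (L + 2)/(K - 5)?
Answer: -86735/8 ≈ -10842.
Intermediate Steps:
C = 2 (C = -3 + 5 = 2)
Y(K, L) = (2 + L)/(-5 + K)
y(s, H) = 2 + H + (2 + s)/(-5 + s) (y(s, H) = (2 + H) + (2 + s)/(-5 + s) = 2 + H + (2 + s)/(-5 + s))
f = 23/16 (f = ((2 + 9 + (-5 + 9)*(2 + 1))/(-5 + 9))/4 = ((2 + 9 + 4*3)/4)*(¼) = ((2 + 9 + 12)/4)*(¼) = ((¼)*23)*(¼) = (23/4)*(¼) = 23/16 ≈ 1.4375)
(f - 100)*110 = (23/16 - 100)*110 = -1577/16*110 = -86735/8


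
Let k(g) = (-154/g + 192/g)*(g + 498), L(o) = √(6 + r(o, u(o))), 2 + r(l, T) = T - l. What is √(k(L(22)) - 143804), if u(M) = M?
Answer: 4*I*√8394 ≈ 366.48*I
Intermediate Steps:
r(l, T) = -2 + T - l (r(l, T) = -2 + (T - l) = -2 + T - l)
L(o) = 2 (L(o) = √(6 + (-2 + o - o)) = √(6 - 2) = √4 = 2)
k(g) = 38*(498 + g)/g (k(g) = (38/g)*(498 + g) = 38*(498 + g)/g)
√(k(L(22)) - 143804) = √((38 + 18924/2) - 143804) = √((38 + 18924*(½)) - 143804) = √((38 + 9462) - 143804) = √(9500 - 143804) = √(-134304) = 4*I*√8394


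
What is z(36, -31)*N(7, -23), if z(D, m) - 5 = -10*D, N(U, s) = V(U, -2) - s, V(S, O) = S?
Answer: -10650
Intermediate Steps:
N(U, s) = U - s
z(D, m) = 5 - 10*D
z(36, -31)*N(7, -23) = (5 - 10*36)*(7 - 1*(-23)) = (5 - 360)*(7 + 23) = -355*30 = -10650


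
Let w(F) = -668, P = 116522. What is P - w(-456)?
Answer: 117190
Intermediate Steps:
P - w(-456) = 116522 - 1*(-668) = 116522 + 668 = 117190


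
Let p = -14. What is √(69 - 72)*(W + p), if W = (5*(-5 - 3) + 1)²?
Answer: 1507*I*√3 ≈ 2610.2*I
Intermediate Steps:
W = 1521 (W = (5*(-8) + 1)² = (-40 + 1)² = (-39)² = 1521)
√(69 - 72)*(W + p) = √(69 - 72)*(1521 - 14) = √(-3)*1507 = (I*√3)*1507 = 1507*I*√3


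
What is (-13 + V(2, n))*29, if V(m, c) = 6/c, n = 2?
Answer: -290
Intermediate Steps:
(-13 + V(2, n))*29 = (-13 + 6/2)*29 = (-13 + 6*(½))*29 = (-13 + 3)*29 = -10*29 = -290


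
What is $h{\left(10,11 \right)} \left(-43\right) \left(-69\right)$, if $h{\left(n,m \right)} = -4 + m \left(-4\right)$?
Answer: $-142416$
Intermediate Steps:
$h{\left(n,m \right)} = -4 - 4 m$
$h{\left(10,11 \right)} \left(-43\right) \left(-69\right) = \left(-4 - 44\right) \left(-43\right) \left(-69\right) = \left(-48\right) \left(-43\right) \left(-69\right) = 2064 \left(-69\right) = -142416$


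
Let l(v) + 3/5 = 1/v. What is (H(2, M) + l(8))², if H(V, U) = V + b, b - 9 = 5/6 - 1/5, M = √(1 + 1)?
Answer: 1792921/14400 ≈ 124.51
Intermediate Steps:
l(v) = -⅗ + 1/v
M = √2 ≈ 1.4142
b = 289/30 (b = 9 + (5/6 - 1/5) = 9 + (5*(⅙) - 1*⅕) = 9 + (⅚ - ⅕) = 9 + 19/30 = 289/30 ≈ 9.6333)
H(V, U) = 289/30 + V (H(V, U) = V + 289/30 = 289/30 + V)
(H(2, M) + l(8))² = ((289/30 + 2) + (-⅗ + 1/8))² = (349/30 + (-⅗ + ⅛))² = (349/30 - 19/40)² = (1339/120)² = 1792921/14400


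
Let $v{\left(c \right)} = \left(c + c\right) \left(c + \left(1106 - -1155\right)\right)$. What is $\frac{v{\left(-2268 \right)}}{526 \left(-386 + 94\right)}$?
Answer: $- \frac{3969}{19199} \approx -0.20673$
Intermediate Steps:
$v{\left(c \right)} = 2 c \left(2261 + c\right)$ ($v{\left(c \right)} = 2 c \left(c + \left(1106 + 1155\right)\right) = 2 c \left(c + 2261\right) = 2 c \left(2261 + c\right)$)
$\frac{v{\left(-2268 \right)}}{526 \left(-386 + 94\right)} = \frac{2 \left(-2268\right) \left(2261 - 2268\right)}{526 \left(-386 + 94\right)} = \frac{2 \left(-2268\right) \left(-7\right)}{526 \left(-292\right)} = \frac{31752}{-153592} = 31752 \left(- \frac{1}{153592}\right) = - \frac{3969}{19199}$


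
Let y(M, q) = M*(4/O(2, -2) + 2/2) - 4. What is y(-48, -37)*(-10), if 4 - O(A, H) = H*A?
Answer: 760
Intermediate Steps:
O(A, H) = 4 - A*H (O(A, H) = 4 - H*A = 4 - A*H)
y(M, q) = -4 + 3*M/2 (y(M, q) = M*(4/(4 - 1*2*(-2)) + 2/2) - 4 = M*(4/(4 + 4) + 2*(½)) - 4 = M*(4/8 + 1) - 4 = M*(4*(⅛) + 1) - 4 = M*(½ + 1) - 4 = M*(3/2) - 4 = 3*M/2 - 4 = -4 + 3*M/2)
y(-48, -37)*(-10) = (-4 + (3/2)*(-48))*(-10) = (-4 - 72)*(-10) = -76*(-10) = 760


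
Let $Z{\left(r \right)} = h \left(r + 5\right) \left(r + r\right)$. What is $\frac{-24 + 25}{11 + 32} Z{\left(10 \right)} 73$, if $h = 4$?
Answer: $\frac{87600}{43} \approx 2037.2$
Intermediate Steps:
$Z{\left(r \right)} = 8 r \left(5 + r\right)$ ($Z{\left(r \right)} = 4 \left(r + 5\right) \left(r + r\right) = 4 \left(5 + r\right) 2 r = 4 \cdot 2 r \left(5 + r\right) = 8 r \left(5 + r\right)$)
$\frac{-24 + 25}{11 + 32} Z{\left(10 \right)} 73 = \frac{-24 + 25}{11 + 32} \cdot 8 \cdot 10 \left(5 + 10\right) 73 = 1 \cdot \frac{1}{43} \cdot 8 \cdot 10 \cdot 15 \cdot 73 = 1 \cdot \frac{1}{43} \cdot 1200 \cdot 73 = \frac{1}{43} \cdot 1200 \cdot 73 = \frac{1200}{43} \cdot 73 = \frac{87600}{43}$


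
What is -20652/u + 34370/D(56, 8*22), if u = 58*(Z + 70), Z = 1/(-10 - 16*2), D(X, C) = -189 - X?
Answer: -86732686/596617 ≈ -145.37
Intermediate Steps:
Z = -1/42 (Z = 1/(-10 - 32) = 1/(-42) = -1/42 ≈ -0.023810)
u = 85231/21 (u = 58*(-1/42 + 70) = 58*(2939/42) = 85231/21 ≈ 4058.6)
-20652/u + 34370/D(56, 8*22) = -20652/85231/21 + 34370/(-189 - 1*56) = -20652*21/85231 + 34370/(-189 - 56) = -433692/85231 + 34370/(-245) = -433692/85231 + 34370*(-1/245) = -433692/85231 - 982/7 = -86732686/596617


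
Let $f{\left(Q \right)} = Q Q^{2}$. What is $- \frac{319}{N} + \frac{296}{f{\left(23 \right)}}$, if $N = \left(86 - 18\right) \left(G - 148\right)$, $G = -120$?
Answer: $\frac{9275577}{221731408} \approx 0.041833$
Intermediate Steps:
$N = -18224$ ($N = \left(86 - 18\right) \left(-120 - 148\right) = 68 \left(-268\right) = -18224$)
$f{\left(Q \right)} = Q^{3}$
$- \frac{319}{N} + \frac{296}{f{\left(23 \right)}} = - \frac{319}{-18224} + \frac{296}{23^{3}} = \left(-319\right) \left(- \frac{1}{18224}\right) + \frac{296}{12167} = \frac{319}{18224} + 296 \cdot \frac{1}{12167} = \frac{319}{18224} + \frac{296}{12167} = \frac{9275577}{221731408}$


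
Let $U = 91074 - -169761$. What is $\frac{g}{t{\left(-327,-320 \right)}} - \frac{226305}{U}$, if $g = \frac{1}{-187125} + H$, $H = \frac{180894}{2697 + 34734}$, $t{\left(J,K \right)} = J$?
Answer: $- \frac{3904872350479774}{4425303832583625} \approx -0.8824$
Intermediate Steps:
$H = \frac{60298}{12477}$ ($H = \frac{180894}{37431} = 180894 \cdot \frac{1}{37431} = \frac{60298}{12477} \approx 4.8327$)
$g = \frac{3761083591}{778252875}$ ($g = \frac{1}{-187125} + \frac{60298}{12477} = - \frac{1}{187125} + \frac{60298}{12477} = \frac{3761083591}{778252875} \approx 4.8327$)
$U = 260835$ ($U = 91074 + 169761 = 260835$)
$\frac{g}{t{\left(-327,-320 \right)}} - \frac{226305}{U} = \frac{3761083591}{778252875 \left(-327\right)} - \frac{226305}{260835} = \frac{3761083591}{778252875} \left(- \frac{1}{327}\right) - \frac{15087}{17389} = - \frac{3761083591}{254488690125} - \frac{15087}{17389} = - \frac{3904872350479774}{4425303832583625}$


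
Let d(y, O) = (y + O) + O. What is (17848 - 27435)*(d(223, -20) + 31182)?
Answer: -300696255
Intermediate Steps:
d(y, O) = y + 2*O (d(y, O) = (O + y) + O = y + 2*O)
(17848 - 27435)*(d(223, -20) + 31182) = (17848 - 27435)*((223 + 2*(-20)) + 31182) = -9587*((223 - 40) + 31182) = -9587*(183 + 31182) = -9587*31365 = -300696255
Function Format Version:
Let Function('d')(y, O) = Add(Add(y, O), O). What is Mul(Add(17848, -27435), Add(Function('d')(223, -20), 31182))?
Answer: -300696255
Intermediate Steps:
Function('d')(y, O) = Add(y, Mul(2, O)) (Function('d')(y, O) = Add(Add(O, y), O) = Add(y, Mul(2, O)))
Mul(Add(17848, -27435), Add(Function('d')(223, -20), 31182)) = Mul(Add(17848, -27435), Add(Add(223, Mul(2, -20)), 31182)) = Mul(-9587, Add(Add(223, -40), 31182)) = Mul(-9587, Add(183, 31182)) = Mul(-9587, 31365) = -300696255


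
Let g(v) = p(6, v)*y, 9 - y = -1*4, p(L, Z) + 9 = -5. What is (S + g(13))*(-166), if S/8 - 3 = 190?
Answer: -226092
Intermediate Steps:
S = 1544 (S = 24 + 8*190 = 24 + 1520 = 1544)
p(L, Z) = -14 (p(L, Z) = -9 - 5 = -14)
y = 13 (y = 9 - (-1)*4 = 9 - 1*(-4) = 9 + 4 = 13)
g(v) = -182 (g(v) = -14*13 = -182)
(S + g(13))*(-166) = (1544 - 182)*(-166) = 1362*(-166) = -226092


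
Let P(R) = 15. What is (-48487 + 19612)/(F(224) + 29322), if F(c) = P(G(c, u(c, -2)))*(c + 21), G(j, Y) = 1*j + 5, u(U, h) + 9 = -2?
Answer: -9625/10999 ≈ -0.87508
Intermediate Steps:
u(U, h) = -11 (u(U, h) = -9 - 2 = -11)
G(j, Y) = 5 + j (G(j, Y) = j + 5 = 5 + j)
F(c) = 315 + 15*c (F(c) = 15*(c + 21) = 15*(21 + c) = 315 + 15*c)
(-48487 + 19612)/(F(224) + 29322) = (-48487 + 19612)/((315 + 15*224) + 29322) = -28875/((315 + 3360) + 29322) = -28875/(3675 + 29322) = -28875/32997 = -28875*1/32997 = -9625/10999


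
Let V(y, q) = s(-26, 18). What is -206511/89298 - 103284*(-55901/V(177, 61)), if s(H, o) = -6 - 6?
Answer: -14321610540599/29766 ≈ -4.8114e+8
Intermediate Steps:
s(H, o) = -12
V(y, q) = -12
-206511/89298 - 103284*(-55901/V(177, 61)) = -206511/89298 - 103284/((-12/(-55901))) = -206511*1/89298 - 103284/((-12*(-1/55901))) = -68837/29766 - 103284/12/55901 = -68837/29766 - 103284*55901/12 = -68837/29766 - 481139907 = -14321610540599/29766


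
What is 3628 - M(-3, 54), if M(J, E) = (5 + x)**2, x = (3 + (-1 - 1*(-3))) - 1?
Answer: 3547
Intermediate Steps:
x = 4 (x = (3 + (-1 + 3)) - 1 = (3 + 2) - 1 = 5 - 1 = 4)
M(J, E) = 81 (M(J, E) = (5 + 4)**2 = 9**2 = 81)
3628 - M(-3, 54) = 3628 - 1*81 = 3628 - 81 = 3547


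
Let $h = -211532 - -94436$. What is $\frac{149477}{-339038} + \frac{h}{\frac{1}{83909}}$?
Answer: $- \frac{3331186767159509}{339038} \approx -9.8254 \cdot 10^{9}$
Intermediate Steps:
$h = -117096$ ($h = -211532 + 94436 = -117096$)
$\frac{149477}{-339038} + \frac{h}{\frac{1}{83909}} = \frac{149477}{-339038} - \frac{117096}{\frac{1}{83909}} = 149477 \left(- \frac{1}{339038}\right) - 117096 \frac{1}{\frac{1}{83909}} = - \frac{149477}{339038} - 9825408264 = - \frac{3331186767159509}{339038}$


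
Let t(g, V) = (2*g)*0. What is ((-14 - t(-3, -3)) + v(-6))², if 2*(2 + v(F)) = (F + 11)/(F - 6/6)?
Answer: 52441/196 ≈ 267.56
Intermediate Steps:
t(g, V) = 0
v(F) = -2 + (11 + F)/(2*(-1 + F)) (v(F) = -2 + ((F + 11)/(F - 6/6))/2 = -2 + ((11 + F)/(F - 6*⅙))/2 = -2 + ((11 + F)/(F - 1))/2 = -2 + ((11 + F)/(-1 + F))/2 = -2 + (11 + F)/(2*(-1 + F)))
((-14 - t(-3, -3)) + v(-6))² = ((-14 - 1*0) + 3*(5 - 1*(-6))/(2*(-1 - 6)))² = ((-14 + 0) + (3/2)*(5 + 6)/(-7))² = (-14 + (3/2)*(-⅐)*11)² = (-14 - 33/14)² = (-229/14)² = 52441/196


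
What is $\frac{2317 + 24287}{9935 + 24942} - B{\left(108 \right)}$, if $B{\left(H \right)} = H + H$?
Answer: $- \frac{7506828}{34877} \approx -215.24$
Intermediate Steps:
$B{\left(H \right)} = 2 H$
$\frac{2317 + 24287}{9935 + 24942} - B{\left(108 \right)} = \frac{2317 + 24287}{9935 + 24942} - 2 \cdot 108 = \frac{26604}{34877} - 216 = - \frac{7506828}{34877}$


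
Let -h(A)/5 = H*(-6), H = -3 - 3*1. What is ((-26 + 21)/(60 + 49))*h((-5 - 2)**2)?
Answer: 900/109 ≈ 8.2569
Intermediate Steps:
H = -6 (H = -3 - 3 = -6)
h(A) = -180 (h(A) = -(-30)*(-6) = -5*36 = -180)
((-26 + 21)/(60 + 49))*h((-5 - 2)**2) = ((-26 + 21)/(60 + 49))*(-180) = -5/109*(-180) = 900/109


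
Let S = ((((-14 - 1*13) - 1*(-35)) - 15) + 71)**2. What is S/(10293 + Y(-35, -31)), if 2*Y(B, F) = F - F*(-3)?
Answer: 4096/10231 ≈ 0.40035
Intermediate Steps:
Y(B, F) = 2*F (Y(B, F) = (F - F*(-3))/2 = (F - (-3)*F)/2 = (F + 3*F)/2 = (4*F)/2 = 2*F)
S = 4096 (S = ((((-14 - 13) + 35) - 15) + 71)**2 = (((-27 + 35) - 15) + 71)**2 = ((8 - 15) + 71)**2 = (-7 + 71)**2 = 64**2 = 4096)
S/(10293 + Y(-35, -31)) = 4096/(10293 + 2*(-31)) = 4096/(10293 - 62) = 4096/10231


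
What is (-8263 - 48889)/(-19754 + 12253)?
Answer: 57152/7501 ≈ 7.6192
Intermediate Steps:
(-8263 - 48889)/(-19754 + 12253) = -57152/(-7501) = -57152*(-1/7501) = 57152/7501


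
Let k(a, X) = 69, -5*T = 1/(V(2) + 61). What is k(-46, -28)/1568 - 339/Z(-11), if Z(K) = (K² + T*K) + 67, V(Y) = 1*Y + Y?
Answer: -168537741/95822048 ≈ -1.7589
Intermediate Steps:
V(Y) = 2*Y (V(Y) = Y + Y = 2*Y)
T = -1/325 (T = -1/(5*(2*2 + 61)) = -1/(5*(4 + 61)) = -⅕/65 = -⅕*1/65 = -1/325 ≈ -0.0030769)
Z(K) = 67 + K² - K/325 (Z(K) = (K² - K/325) + 67 = 67 + K² - K/325)
k(-46, -28)/1568 - 339/Z(-11) = 69/1568 - 339/(67 + (-11)² - 1/325*(-11)) = 69*(1/1568) - 339/(67 + 121 + 11/325) = 69/1568 - 339/61111/325 = 69/1568 - 339*325/61111 = 69/1568 - 110175/61111 = -168537741/95822048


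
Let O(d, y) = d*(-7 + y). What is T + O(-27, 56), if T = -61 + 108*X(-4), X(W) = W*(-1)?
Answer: -952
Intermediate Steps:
X(W) = -W
T = 371 (T = -61 + 108*(-1*(-4)) = -61 + 108*4 = -61 + 432 = 371)
T + O(-27, 56) = 371 - 27*(-7 + 56) = 371 - 27*49 = 371 - 1323 = -952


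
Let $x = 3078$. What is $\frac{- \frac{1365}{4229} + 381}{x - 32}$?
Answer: $\frac{804942}{6440767} \approx 0.12498$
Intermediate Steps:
$\frac{- \frac{1365}{4229} + 381}{x - 32} = \frac{- \frac{1365}{4229} + 381}{3078 - 32} = \frac{\left(-1365\right) \frac{1}{4229} + 381}{3046} = \left(- \frac{1365}{4229} + 381\right) \frac{1}{3046} = \frac{1609884}{4229} \cdot \frac{1}{3046} = \frac{804942}{6440767}$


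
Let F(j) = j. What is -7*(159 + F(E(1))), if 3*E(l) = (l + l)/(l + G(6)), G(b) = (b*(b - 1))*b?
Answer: -604373/543 ≈ -1113.0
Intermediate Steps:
G(b) = b**2*(-1 + b) (G(b) = (b*(-1 + b))*b = b**2*(-1 + b))
E(l) = 2*l/(3*(180 + l)) (E(l) = ((l + l)/(l + 6**2*(-1 + 6)))/3 = ((2*l)/(l + 36*5))/3 = ((2*l)/(l + 180))/3 = ((2*l)/(180 + l))/3 = (2*l/(180 + l))/3 = 2*l/(3*(180 + l)))
-7*(159 + F(E(1))) = -7*(159 + (2/3)*1/(180 + 1)) = -7*(159 + (2/3)*1/181) = -7*(159 + (2/3)*1*(1/181)) = -7*(159 + 2/543) = -7*86339/543 = -604373/543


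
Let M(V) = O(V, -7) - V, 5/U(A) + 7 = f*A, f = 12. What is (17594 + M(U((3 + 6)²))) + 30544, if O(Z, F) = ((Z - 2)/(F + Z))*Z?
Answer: 12997259/270 ≈ 48138.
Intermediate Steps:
O(Z, F) = Z*(-2 + Z)/(F + Z) (O(Z, F) = ((-2 + Z)/(F + Z))*Z = Z*(-2 + Z)/(F + Z))
U(A) = 5/(-7 + 12*A)
M(V) = -V + V*(-2 + V)/(-7 + V) (M(V) = V*(-2 + V)/(-7 + V) - V = -V + V*(-2 + V)/(-7 + V))
(17594 + M(U((3 + 6)²))) + 30544 = (17594 + 5*(5/(-7 + 12*(3 + 6)²))/(-7 + 5/(-7 + 12*(3 + 6)²))) + 30544 = (17594 + 5*(5/(-7 + 12*9²))/(-7 + 5/(-7 + 12*9²))) + 30544 = (17594 + 5*(5/(-7 + 12*81))/(-7 + 5/(-7 + 12*81))) + 30544 = (17594 + 5*(5/(-7 + 972))/(-7 + 5/(-7 + 972))) + 30544 = (17594 + 5*(5/965)/(-7 + 5/965)) + 30544 = (17594 + 5*(5*(1/965))/(-7 + 5*(1/965))) + 30544 = (17594 + 5*(1/193)/(-7 + 1/193)) + 30544 = (17594 + 5*(1/193)/(-1350/193)) + 30544 = (17594 + 5*(1/193)*(-193/1350)) + 30544 = (17594 - 1/270) + 30544 = 4750379/270 + 30544 = 12997259/270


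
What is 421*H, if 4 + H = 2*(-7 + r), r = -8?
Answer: -14314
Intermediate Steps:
H = -34 (H = -4 + 2*(-7 - 8) = -4 + 2*(-15) = -4 - 30 = -34)
421*H = 421*(-34) = -14314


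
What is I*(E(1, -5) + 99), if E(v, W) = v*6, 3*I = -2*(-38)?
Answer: 2660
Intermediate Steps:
I = 76/3 (I = (-2*(-38))/3 = (⅓)*76 = 76/3 ≈ 25.333)
E(v, W) = 6*v
I*(E(1, -5) + 99) = 76*(6*1 + 99)/3 = 76*(6 + 99)/3 = (76/3)*105 = 2660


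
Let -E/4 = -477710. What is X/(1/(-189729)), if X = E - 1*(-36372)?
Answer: -369442585548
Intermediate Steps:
E = 1910840 (E = -4*(-477710) = 1910840)
X = 1947212 (X = 1910840 - 1*(-36372) = 1910840 + 36372 = 1947212)
X/(1/(-189729)) = 1947212/(1/(-189729)) = 1947212/(-1/189729) = 1947212*(-189729) = -369442585548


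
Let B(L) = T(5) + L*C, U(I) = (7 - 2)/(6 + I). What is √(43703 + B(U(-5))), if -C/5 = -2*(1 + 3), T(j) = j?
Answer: 2*√10977 ≈ 209.54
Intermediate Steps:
U(I) = 5/(6 + I)
C = 40 (C = -(-10)*(1 + 3) = -(-10)*4 = -5*(-8) = 40)
B(L) = 5 + 40*L (B(L) = 5 + L*40 = 5 + 40*L)
√(43703 + B(U(-5))) = √(43703 + (5 + 40*(5/(6 - 5)))) = √(43703 + (5 + 40*(5/1))) = √(43703 + (5 + 40*(5*1))) = √(43703 + (5 + 40*5)) = √(43703 + (5 + 200)) = √(43703 + 205) = √43908 = 2*√10977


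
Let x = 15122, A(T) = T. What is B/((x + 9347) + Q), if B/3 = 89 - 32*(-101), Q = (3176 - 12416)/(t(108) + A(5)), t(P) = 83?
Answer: 9963/24364 ≈ 0.40892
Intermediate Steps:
Q = -105 (Q = (3176 - 12416)/(83 + 5) = -9240/88 = -9240*1/88 = -105)
B = 9963 (B = 3*(89 - 32*(-101)) = 3*(89 + 3232) = 3*3321 = 9963)
B/((x + 9347) + Q) = 9963/((15122 + 9347) - 105) = 9963/(24469 - 105) = 9963/24364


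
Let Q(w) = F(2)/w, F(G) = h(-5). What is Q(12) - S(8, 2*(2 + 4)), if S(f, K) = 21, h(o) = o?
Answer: -257/12 ≈ -21.417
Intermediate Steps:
F(G) = -5
Q(w) = -5/w
Q(12) - S(8, 2*(2 + 4)) = -5/12 - 1*21 = -5*1/12 - 21 = -5/12 - 21 = -257/12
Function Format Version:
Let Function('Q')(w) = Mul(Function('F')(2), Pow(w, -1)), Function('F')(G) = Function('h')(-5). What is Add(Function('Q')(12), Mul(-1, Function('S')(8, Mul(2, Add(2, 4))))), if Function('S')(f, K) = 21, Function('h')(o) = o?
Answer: Rational(-257, 12) ≈ -21.417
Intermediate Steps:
Function('F')(G) = -5
Function('Q')(w) = Mul(-5, Pow(w, -1))
Add(Function('Q')(12), Mul(-1, Function('S')(8, Mul(2, Add(2, 4))))) = Add(Mul(-5, Pow(12, -1)), Mul(-1, 21)) = Add(Mul(-5, Rational(1, 12)), -21) = Add(Rational(-5, 12), -21) = Rational(-257, 12)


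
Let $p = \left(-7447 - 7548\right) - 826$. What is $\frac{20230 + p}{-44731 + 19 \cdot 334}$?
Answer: $- \frac{4409}{38385} \approx -0.11486$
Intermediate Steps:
$p = -15821$ ($p = -14995 - 826 = -15821$)
$\frac{20230 + p}{-44731 + 19 \cdot 334} = \frac{20230 - 15821}{-44731 + 19 \cdot 334} = \frac{4409}{-44731 + 6346} = \frac{4409}{-38385} = 4409 \left(- \frac{1}{38385}\right) = - \frac{4409}{38385}$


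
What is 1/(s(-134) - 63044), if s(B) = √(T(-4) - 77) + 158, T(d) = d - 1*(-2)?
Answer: -62886/3954649075 - I*√79/3954649075 ≈ -1.5902e-5 - 2.2475e-9*I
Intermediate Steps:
T(d) = 2 + d (T(d) = d + 2 = 2 + d)
s(B) = 158 + I*√79 (s(B) = √((2 - 4) - 77) + 158 = √(-2 - 77) + 158 = √(-79) + 158 = I*√79 + 158 = 158 + I*√79)
1/(s(-134) - 63044) = 1/((158 + I*√79) - 63044) = 1/(-62886 + I*√79)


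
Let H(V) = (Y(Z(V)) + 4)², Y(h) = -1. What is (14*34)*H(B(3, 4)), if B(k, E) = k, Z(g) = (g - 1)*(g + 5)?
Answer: 4284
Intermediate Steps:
Z(g) = (-1 + g)*(5 + g)
H(V) = 9 (H(V) = (-1 + 4)² = 3² = 9)
(14*34)*H(B(3, 4)) = (14*34)*9 = 476*9 = 4284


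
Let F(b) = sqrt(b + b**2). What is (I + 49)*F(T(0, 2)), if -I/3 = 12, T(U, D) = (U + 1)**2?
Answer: 13*sqrt(2) ≈ 18.385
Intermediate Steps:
T(U, D) = (1 + U)**2
I = -36 (I = -3*12 = -36)
(I + 49)*F(T(0, 2)) = (-36 + 49)*sqrt((1 + 0)**2*(1 + (1 + 0)**2)) = 13*sqrt(1**2*(1 + 1**2)) = 13*sqrt(1*(1 + 1)) = 13*sqrt(1*2) = 13*sqrt(2)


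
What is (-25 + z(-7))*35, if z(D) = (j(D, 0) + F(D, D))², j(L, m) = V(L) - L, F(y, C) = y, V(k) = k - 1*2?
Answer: 1960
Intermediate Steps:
V(k) = -2 + k (V(k) = k - 2 = -2 + k)
j(L, m) = -2 (j(L, m) = (-2 + L) - L = -2)
z(D) = (-2 + D)²
(-25 + z(-7))*35 = (-25 + (-2 - 7)²)*35 = (-25 + (-9)²)*35 = (-25 + 81)*35 = 56*35 = 1960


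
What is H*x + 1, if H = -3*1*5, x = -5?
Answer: 76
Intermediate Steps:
H = -15 (H = -3*5 = -15)
H*x + 1 = -15*(-5) + 1 = 75 + 1 = 76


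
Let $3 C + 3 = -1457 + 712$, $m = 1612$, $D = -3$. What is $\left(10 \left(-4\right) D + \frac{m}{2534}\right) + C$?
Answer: $- \frac{489178}{3801} \approx -128.7$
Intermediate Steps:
$C = - \frac{748}{3}$ ($C = -1 + \frac{-1457 + 712}{3} = -1 + \frac{1}{3} \left(-745\right) = -1 - \frac{745}{3} = - \frac{748}{3} \approx -249.33$)
$\left(10 \left(-4\right) D + \frac{m}{2534}\right) + C = \left(10 \left(-4\right) \left(-3\right) + \frac{1612}{2534}\right) - \frac{748}{3} = \left(\left(-40\right) \left(-3\right) + 1612 \cdot \frac{1}{2534}\right) - \frac{748}{3} = \left(120 + \frac{806}{1267}\right) - \frac{748}{3} = \frac{152846}{1267} - \frac{748}{3} = - \frac{489178}{3801}$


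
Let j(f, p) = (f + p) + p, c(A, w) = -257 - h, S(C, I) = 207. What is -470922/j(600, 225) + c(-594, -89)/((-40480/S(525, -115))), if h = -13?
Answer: -6887641/15400 ≈ -447.25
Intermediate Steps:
c(A, w) = -244 (c(A, w) = -257 - 1*(-13) = -257 + 13 = -244)
j(f, p) = f + 2*p
-470922/j(600, 225) + c(-594, -89)/((-40480/S(525, -115))) = -470922/(600 + 2*225) - 244/((-40480/207)) = -470922/(600 + 450) - 244/((-40480*1/207)) = -470922/1050 - 244/(-1760/9) = -470922*1/1050 - 244*(-9/1760) = -78487/175 + 549/440 = -6887641/15400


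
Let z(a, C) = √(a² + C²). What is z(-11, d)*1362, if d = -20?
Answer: 1362*√521 ≈ 31088.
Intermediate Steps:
z(a, C) = √(C² + a²)
z(-11, d)*1362 = √((-20)² + (-11)²)*1362 = √(400 + 121)*1362 = √521*1362 = 1362*√521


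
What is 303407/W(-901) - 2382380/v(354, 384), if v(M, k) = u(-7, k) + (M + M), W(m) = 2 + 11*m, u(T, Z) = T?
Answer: -23819691727/6946209 ≈ -3429.2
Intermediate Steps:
v(M, k) = -7 + 2*M (v(M, k) = -7 + (M + M) = -7 + 2*M)
303407/W(-901) - 2382380/v(354, 384) = 303407/(2 + 11*(-901)) - 2382380/(-7 + 2*354) = 303407/(2 - 9911) - 2382380/(-7 + 708) = 303407/(-9909) - 2382380/701 = 303407*(-1/9909) - 2382380*1/701 = -303407/9909 - 2382380/701 = -23819691727/6946209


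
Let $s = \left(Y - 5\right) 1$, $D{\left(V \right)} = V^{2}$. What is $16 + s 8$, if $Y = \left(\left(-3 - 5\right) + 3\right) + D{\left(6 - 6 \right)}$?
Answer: $-64$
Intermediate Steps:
$Y = -5$ ($Y = \left(\left(-3 - 5\right) + 3\right) + \left(6 - 6\right)^{2} = \left(-8 + 3\right) + \left(6 - 6\right)^{2} = -5 + 0^{2} = -5 + 0 = -5$)
$s = -10$ ($s = \left(-5 - 5\right) 1 = \left(-10\right) 1 = -10$)
$16 + s 8 = 16 - 80 = -64$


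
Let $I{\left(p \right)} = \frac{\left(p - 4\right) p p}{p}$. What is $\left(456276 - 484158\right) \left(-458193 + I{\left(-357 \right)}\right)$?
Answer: $9181988712$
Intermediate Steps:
$I{\left(p \right)} = p \left(-4 + p\right)$ ($I{\left(p \right)} = \frac{\left(p - 4\right) p p}{p} = \frac{\left(-4 + p\right) p p}{p} = \frac{p \left(-4 + p\right) p}{p} = \frac{p^{2} \left(-4 + p\right)}{p} = p \left(-4 + p\right)$)
$\left(456276 - 484158\right) \left(-458193 + I{\left(-357 \right)}\right) = \left(456276 - 484158\right) \left(-458193 - 357 \left(-4 - 357\right)\right) = - 27882 \left(-458193 - -128877\right) = - 27882 \left(-458193 + 128877\right) = \left(-27882\right) \left(-329316\right) = 9181988712$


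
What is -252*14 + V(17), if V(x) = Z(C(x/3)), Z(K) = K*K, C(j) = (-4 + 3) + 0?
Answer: -3527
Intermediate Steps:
C(j) = -1 (C(j) = -1 + 0 = -1)
Z(K) = K²
V(x) = 1 (V(x) = (-1)² = 1)
-252*14 + V(17) = -252*14 + 1 = -3528 + 1 = -3527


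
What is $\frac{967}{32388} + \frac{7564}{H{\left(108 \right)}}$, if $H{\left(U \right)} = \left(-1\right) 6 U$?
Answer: $- \frac{10181509}{874476} \approx -11.643$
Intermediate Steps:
$H{\left(U \right)} = - 6 U$
$\frac{967}{32388} + \frac{7564}{H{\left(108 \right)}} = \frac{967}{32388} + \frac{7564}{\left(-6\right) 108} = 967 \cdot \frac{1}{32388} + \frac{7564}{-648} = \frac{967}{32388} + 7564 \left(- \frac{1}{648}\right) = \frac{967}{32388} - \frac{1891}{162} = - \frac{10181509}{874476}$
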